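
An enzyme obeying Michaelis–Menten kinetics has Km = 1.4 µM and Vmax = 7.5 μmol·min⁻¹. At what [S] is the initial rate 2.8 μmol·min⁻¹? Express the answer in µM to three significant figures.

Rearranging v = Vmax[S]/(Km+[S]) gives [S] = Km·v/(Vmax − v).
[S] = 1.4 × 2.8 / (7.5 − 2.8) = 3.920/4.700 = 0.834 µM.

0.834 µM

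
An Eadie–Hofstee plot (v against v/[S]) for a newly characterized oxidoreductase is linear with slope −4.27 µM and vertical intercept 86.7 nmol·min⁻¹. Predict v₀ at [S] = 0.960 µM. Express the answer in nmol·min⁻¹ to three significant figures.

15.9 nmol·min⁻¹

In the Eadie–Hofstee form v = Vmax − Km·(v/[S]), the slope is −Km and the intercept is Vmax, so Km = 4.27 µM and Vmax = 86.7 nmol·min⁻¹.
v = 86.7 × 0.960/(4.27 + 0.960) = 15.9 nmol·min⁻¹.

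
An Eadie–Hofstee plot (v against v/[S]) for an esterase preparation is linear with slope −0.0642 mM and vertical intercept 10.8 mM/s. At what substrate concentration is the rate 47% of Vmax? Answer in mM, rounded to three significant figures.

0.0569 mM

The Eadie–Hofstee slope gives Km = 0.0642 mM (slope = −Km).
v/Vmax = [S]/(Km+[S]) = 0.47 ⇒ [S] = Km·0.47/(1−0.47) = 0.0642 × 0.8868 = 0.0569 mM.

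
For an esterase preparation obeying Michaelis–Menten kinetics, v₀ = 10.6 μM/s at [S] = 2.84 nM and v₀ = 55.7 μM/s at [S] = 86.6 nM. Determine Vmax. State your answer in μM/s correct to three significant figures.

From v = Vmax[S]/(Km+[S]), each point gives Vmax = v(Km+[S])/[S].
Equating: 10.6(Km+2.84)/2.84 = 55.7(Km+86.6)/86.6.
3.732·Km + 10.6 = 0.6432·Km + 55.7, so (3.732 − 0.6432)·Km = 55.7 − 10.6.
Km = 45.10/3.089 = 14.6 nM; then Vmax = 10.6(14.6+2.84)/2.84 = 65.1 μM/s.

65.1 μM/s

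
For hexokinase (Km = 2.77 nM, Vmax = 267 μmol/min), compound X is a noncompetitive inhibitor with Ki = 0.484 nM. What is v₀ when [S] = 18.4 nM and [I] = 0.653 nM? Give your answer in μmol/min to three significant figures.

98.8 μmol/min

With α = 1 + [I]/Ki = 1 + 0.653/0.484 = 2.349, the noncompetitive rate law is v = (Vmax/α)·[S] / (Km + [S]).
v = (267/2.349)×18.4 / (2.77 + 18.4) = 2091/21.17 = 98.8 μmol/min.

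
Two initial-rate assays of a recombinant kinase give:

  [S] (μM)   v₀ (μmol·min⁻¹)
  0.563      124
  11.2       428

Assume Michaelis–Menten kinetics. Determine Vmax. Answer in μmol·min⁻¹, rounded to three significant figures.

From v = Vmax[S]/(Km+[S]), each point gives Vmax = v(Km+[S])/[S].
Equating: 124(Km+0.563)/0.563 = 428(Km+11.2)/11.2.
220.2·Km + 124 = 38.21·Km + 428, so (220.2 − 38.21)·Km = 428 − 124.
Km = 304.0/182.0 = 1.67 μM; then Vmax = 124(1.67+0.563)/0.563 = 492 μmol·min⁻¹.

492 μmol·min⁻¹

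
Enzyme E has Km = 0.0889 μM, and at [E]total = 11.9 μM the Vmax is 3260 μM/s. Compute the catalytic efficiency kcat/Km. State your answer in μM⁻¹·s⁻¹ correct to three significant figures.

kcat = Vmax/[E]total = 3260/11.9 = 274 s⁻¹.
kcat/Km = 274/0.0889 = 3080 μM⁻¹·s⁻¹.

3080 μM⁻¹·s⁻¹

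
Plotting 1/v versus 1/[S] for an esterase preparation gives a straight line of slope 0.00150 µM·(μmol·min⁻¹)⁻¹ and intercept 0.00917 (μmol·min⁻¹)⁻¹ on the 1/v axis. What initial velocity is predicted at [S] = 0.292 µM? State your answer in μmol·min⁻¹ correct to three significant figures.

69.9 μmol·min⁻¹

The y-intercept is 1/Vmax, so Vmax = 1/0.00917 = 109 μmol·min⁻¹.
The slope is Km/Vmax, so Km = 0.00150 × 109 = 0.164 µM.
Then v = 109 × 0.292/(0.164 + 0.292) = 69.9 μmol·min⁻¹.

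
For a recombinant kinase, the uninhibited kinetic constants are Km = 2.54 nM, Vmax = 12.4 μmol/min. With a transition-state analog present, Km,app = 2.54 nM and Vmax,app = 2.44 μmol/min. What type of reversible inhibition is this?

noncompetitive

Vmax decreases (12.4 → 2.44 μmol/min) while Km is unchanged — pure noncompetitive inhibition.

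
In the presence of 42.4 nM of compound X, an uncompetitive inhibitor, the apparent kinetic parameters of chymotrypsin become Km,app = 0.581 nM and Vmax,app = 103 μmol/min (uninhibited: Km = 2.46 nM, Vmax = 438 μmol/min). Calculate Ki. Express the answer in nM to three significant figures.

13.0 nM

Uncompetitive: Vmax,app = Vmax/α (and Km,app = Km/α) with α = 1 + [I]/Ki.
α = Vmax/Vmax,app = 438/103 = 4.252.
Ki = [I]/(α − 1) = 42.4/3.252 = 13.0 nM.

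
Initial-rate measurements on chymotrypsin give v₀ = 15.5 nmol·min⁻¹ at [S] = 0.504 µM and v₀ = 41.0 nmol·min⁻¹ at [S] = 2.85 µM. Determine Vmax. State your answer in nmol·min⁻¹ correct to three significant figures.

63.4 nmol·min⁻¹

In reciprocal form, 1/v = (Km/Vmax)·(1/[S]) + 1/Vmax. The two points give (1/[S], 1/v) = (1.984, 0.06452) and (0.3509, 0.02439).
Slope = (0.06452 − 0.02439)/(1.984 − 0.3509) = 0.02457; intercept = 0.06452 − 0.02457×1.984 = 0.01577.
Vmax = 1/intercept = 63.4 nmol·min⁻¹; Km = slope × Vmax = 0.02457 × 63.4 = 1.56 µM.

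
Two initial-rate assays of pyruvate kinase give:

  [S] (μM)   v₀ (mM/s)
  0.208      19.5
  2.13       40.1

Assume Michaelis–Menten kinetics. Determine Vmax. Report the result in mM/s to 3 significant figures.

In reciprocal form, 1/v = (Km/Vmax)·(1/[S]) + 1/Vmax. The two points give (1/[S], 1/v) = (4.808, 0.05128) and (0.4695, 0.02494).
Slope = (0.05128 − 0.02494)/(4.808 − 0.4695) = 0.006073; intercept = 0.05128 − 0.006073×4.808 = 0.02209.
Vmax = 1/intercept = 45.3 mM/s; Km = slope × Vmax = 0.006073 × 45.3 = 0.275 μM.

45.3 mM/s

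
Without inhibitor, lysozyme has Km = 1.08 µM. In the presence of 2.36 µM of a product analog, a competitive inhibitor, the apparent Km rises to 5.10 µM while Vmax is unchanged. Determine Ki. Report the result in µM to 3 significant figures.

Competitive: Km,app = α·Km with α = 1 + [I]/Ki.
α = Km,app/Km = 5.10/1.08 = 4.722.
Ki = [I]/(α − 1) = 2.36/3.722 = 0.634 µM.

0.634 µM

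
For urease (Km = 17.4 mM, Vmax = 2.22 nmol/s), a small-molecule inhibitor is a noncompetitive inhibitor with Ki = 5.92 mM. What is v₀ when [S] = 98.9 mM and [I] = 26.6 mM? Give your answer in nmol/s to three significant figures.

α = 1 + [I]/Ki = 1 + 26.6/5.92 = 5.493.
For a noncompetitive inhibitor, Vmax is reduced to Vmax/α while Km is unchanged: Km,app = 17.4 mM, Vmax,app = 0.404 nmol/s.
v = Vmax,app·[S]/(Km,app + [S]) = 0.404 × 98.9/(17.4 + 98.9) = 0.344 nmol/s.

0.344 nmol/s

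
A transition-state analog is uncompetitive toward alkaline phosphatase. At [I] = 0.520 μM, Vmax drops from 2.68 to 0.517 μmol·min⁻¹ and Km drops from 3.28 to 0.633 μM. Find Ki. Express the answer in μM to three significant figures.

0.124 μM

Uncompetitive: Vmax,app = Vmax/α (and Km,app = Km/α) with α = 1 + [I]/Ki.
α = Vmax/Vmax,app = 2.68/0.517 = 5.184.
Ki = [I]/(α − 1) = 0.520/4.184 = 0.124 μM.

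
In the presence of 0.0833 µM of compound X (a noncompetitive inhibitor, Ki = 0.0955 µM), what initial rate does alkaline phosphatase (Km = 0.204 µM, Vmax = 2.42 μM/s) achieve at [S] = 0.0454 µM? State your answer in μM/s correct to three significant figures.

0.235 μM/s

α = 1 + [I]/Ki = 1 + 0.0833/0.0955 = 1.872.
For a noncompetitive inhibitor, Vmax is reduced to Vmax/α while Km is unchanged: Km,app = 0.204 µM, Vmax,app = 1.29 μM/s.
v = Vmax,app·[S]/(Km,app + [S]) = 1.29 × 0.0454/(0.204 + 0.0454) = 0.235 μM/s.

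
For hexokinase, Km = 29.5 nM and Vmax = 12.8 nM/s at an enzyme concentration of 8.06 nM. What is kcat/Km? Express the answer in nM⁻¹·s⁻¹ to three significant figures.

kcat = Vmax/[E]total = 12.8/8.06 = 1.59 s⁻¹.
kcat/Km = 1.59/29.5 = 0.0538 nM⁻¹·s⁻¹.

0.0538 nM⁻¹·s⁻¹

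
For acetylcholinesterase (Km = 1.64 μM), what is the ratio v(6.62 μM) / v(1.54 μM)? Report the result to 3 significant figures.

Since Vmax cancels, v₂/v₁ = [S]₂(Km+[S]₁) / [S]₁(Km+[S]₂).
= 6.62×(1.64+1.54) / (1.54×(1.64+6.62)) = 21.05/12.72 = 1.65.

1.65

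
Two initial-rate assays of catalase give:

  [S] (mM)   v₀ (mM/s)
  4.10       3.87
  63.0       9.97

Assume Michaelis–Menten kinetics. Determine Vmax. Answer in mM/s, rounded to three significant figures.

From v = Vmax[S]/(Km+[S]), each point gives Vmax = v(Km+[S])/[S].
Equating: 3.87(Km+4.10)/4.10 = 9.97(Km+63.0)/63.0.
0.9439·Km + 3.87 = 0.1583·Km + 9.97, so (0.9439 − 0.1583)·Km = 9.97 − 3.87.
Km = 6.100/0.7856 = 7.76 mM; then Vmax = 3.87(7.76+4.10)/4.10 = 11.2 mM/s.

11.2 mM/s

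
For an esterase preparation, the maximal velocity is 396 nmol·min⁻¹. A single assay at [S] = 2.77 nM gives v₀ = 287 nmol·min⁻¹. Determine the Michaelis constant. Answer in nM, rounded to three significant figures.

From v = Vmax[S]/(Km+[S]), Km = [S](Vmax − v)/v.
Km = 2.77 × (396 − 287) / 287 = 301.9/287 = 1.05 nM.

1.05 nM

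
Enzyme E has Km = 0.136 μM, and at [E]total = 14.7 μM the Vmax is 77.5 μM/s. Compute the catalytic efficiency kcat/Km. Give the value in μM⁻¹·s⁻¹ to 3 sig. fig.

38.8 μM⁻¹·s⁻¹

kcat = Vmax/[E]total = 77.5/14.7 = 5.27 s⁻¹.
kcat/Km = 5.27/0.136 = 38.8 μM⁻¹·s⁻¹.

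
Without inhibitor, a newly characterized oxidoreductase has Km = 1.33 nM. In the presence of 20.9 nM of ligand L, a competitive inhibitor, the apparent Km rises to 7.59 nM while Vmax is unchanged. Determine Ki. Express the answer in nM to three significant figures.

4.44 nM

Competitive: Km,app = α·Km with α = 1 + [I]/Ki.
α = Km,app/Km = 7.59/1.33 = 5.707.
Since α = 1 + [I]/Ki, [I]/Ki = 5.707 − 1 = 4.707 and Ki = 20.9/4.707 = 4.44 nM.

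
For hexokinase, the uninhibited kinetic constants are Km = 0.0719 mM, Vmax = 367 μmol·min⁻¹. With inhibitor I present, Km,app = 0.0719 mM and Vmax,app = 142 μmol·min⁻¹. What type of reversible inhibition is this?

Vmax decreases (367 → 142 μmol·min⁻¹) while Km is unchanged — pure noncompetitive inhibition.

noncompetitive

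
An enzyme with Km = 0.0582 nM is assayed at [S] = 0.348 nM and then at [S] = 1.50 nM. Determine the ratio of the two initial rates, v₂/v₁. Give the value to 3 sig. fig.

1.12

The fractional saturations are [S]/(Km+[S]) = 0.348/0.4062 = 0.8567 and 1.50/1.558 = 0.9626.
v₂/v₁ is just their ratio: 0.9626/0.8567 = 1.12.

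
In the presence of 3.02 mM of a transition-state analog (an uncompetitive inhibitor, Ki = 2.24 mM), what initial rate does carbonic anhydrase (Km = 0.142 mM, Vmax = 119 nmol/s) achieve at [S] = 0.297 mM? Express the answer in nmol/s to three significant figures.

42.1 nmol/s

With α = 1 + [I]/Ki = 1 + 3.02/2.24 = 2.348, the uncompetitive rate law is v = (Vmax/α)·[S] / (Km/α + [S]).
v = (119/2.348)×0.297 / (0.142/2.348 + 0.297) = 15.05/0.3575 = 42.1 nmol/s.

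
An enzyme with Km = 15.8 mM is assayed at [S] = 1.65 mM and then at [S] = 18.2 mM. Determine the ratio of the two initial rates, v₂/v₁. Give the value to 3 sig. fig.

Since Vmax cancels, v₂/v₁ = [S]₂(Km+[S]₁) / [S]₁(Km+[S]₂).
= 18.2×(15.8+1.65) / (1.65×(15.8+18.2)) = 317.6/56.10 = 5.66.

5.66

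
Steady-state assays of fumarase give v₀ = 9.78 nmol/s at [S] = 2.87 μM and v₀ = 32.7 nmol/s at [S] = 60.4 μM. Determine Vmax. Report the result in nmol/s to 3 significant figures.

37.0 nmol/s

In reciprocal form, 1/v = (Km/Vmax)·(1/[S]) + 1/Vmax. The two points give (1/[S], 1/v) = (0.3484, 0.1022) and (0.01656, 0.03058).
Slope = (0.1022 − 0.03058)/(0.3484 − 0.01656) = 0.2159; intercept = 0.1022 − 0.2159×0.3484 = 0.02701.
Vmax = 1/intercept = 37.0 nmol/s; Km = slope × Vmax = 0.2159 × 37.0 = 8.00 μM.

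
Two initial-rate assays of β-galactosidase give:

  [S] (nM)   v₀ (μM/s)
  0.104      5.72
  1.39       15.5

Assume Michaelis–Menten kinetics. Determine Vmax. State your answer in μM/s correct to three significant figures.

18.0 μM/s

In reciprocal form, 1/v = (Km/Vmax)·(1/[S]) + 1/Vmax. The two points give (1/[S], 1/v) = (9.615, 0.1748) and (0.7194, 0.06452).
Slope = (0.1748 − 0.06452)/(9.615 − 0.7194) = 0.01240; intercept = 0.1748 − 0.01240×9.615 = 0.05560.
Vmax = 1/intercept = 18.0 μM/s; Km = slope × Vmax = 0.01240 × 18.0 = 0.223 nM.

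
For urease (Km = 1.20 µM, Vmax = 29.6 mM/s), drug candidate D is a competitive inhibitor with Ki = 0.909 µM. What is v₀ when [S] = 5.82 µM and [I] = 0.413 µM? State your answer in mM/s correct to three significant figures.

α = 1 + [I]/Ki = 1 + 0.413/0.909 = 1.454.
For a competitive inhibitor, Vmax is unchanged and the apparent Km becomes α·Km: Km,app = 1.75 µM, Vmax,app = 29.6 mM/s.
v = Vmax,app·[S]/(Km,app + [S]) = 29.6 × 5.82/(1.75 + 5.82) = 22.8 mM/s.

22.8 mM/s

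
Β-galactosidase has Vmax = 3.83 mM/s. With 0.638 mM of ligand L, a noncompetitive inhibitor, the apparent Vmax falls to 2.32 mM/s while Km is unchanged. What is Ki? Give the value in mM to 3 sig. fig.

Noncompetitive: Vmax,app = Vmax/α with α = 1 + [I]/Ki.
α = Vmax/Vmax,app = 3.83/2.32 = 1.651.
Since α = 1 + [I]/Ki, [I]/Ki = 1.651 − 1 = 0.6509 and Ki = 0.638/0.6509 = 0.980 mM.

0.980 mM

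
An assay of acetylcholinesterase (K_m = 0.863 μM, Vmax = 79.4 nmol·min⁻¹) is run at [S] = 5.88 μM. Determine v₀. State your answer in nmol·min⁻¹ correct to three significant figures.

69.2 nmol·min⁻¹

v = Vmax·[S]/(Km + [S]) = 79.4 × 5.88 / (0.863 + 5.88)
  = 466.9 / 6.743 = 69.2 nmol·min⁻¹.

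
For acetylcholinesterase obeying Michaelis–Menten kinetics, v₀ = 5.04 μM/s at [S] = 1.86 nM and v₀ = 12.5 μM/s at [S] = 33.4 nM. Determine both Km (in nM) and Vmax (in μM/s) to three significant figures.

Km = 3.19 nM; Vmax = 13.7 μM/s

From v = Vmax[S]/(Km+[S]), each point gives Vmax = v(Km+[S])/[S].
Equating: 5.04(Km+1.86)/1.86 = 12.5(Km+33.4)/33.4.
2.710·Km + 5.04 = 0.3743·Km + 12.5, so (2.710 − 0.3743)·Km = 12.5 − 5.04.
Km = 7.460/2.335 = 3.19 nM; then Vmax = 5.04(3.19+1.86)/1.86 = 13.7 μM/s.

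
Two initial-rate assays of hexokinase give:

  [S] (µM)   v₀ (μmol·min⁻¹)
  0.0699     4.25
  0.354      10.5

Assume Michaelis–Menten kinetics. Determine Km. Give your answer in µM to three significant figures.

0.201 µM

From v = Vmax[S]/(Km+[S]), each point gives Vmax = v(Km+[S])/[S].
Equating: 4.25(Km+0.0699)/0.0699 = 10.5(Km+0.354)/0.354.
60.80·Km + 4.25 = 29.66·Km + 10.5, so (60.80 − 29.66)·Km = 10.5 − 4.25.
Km = 6.250/31.14 = 0.201 µM; then Vmax = 4.25(0.201+0.0699)/0.0699 = 16.5 μmol·min⁻¹.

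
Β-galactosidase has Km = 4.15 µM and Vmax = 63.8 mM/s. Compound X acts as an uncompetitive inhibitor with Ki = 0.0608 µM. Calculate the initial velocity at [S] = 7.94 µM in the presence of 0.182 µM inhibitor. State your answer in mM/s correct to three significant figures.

α = 1 + [I]/Ki = 1 + 0.182/0.0608 = 3.993.
For an uncompetitive inhibitor, both parameters are divided by α, giving Vmax/α and Km/α: Km,app = 1.04 µM, Vmax,app = 16.0 mM/s.
v = Vmax,app·[S]/(Km,app + [S]) = 16.0 × 7.94/(1.04 + 7.94) = 14.1 mM/s.

14.1 mM/s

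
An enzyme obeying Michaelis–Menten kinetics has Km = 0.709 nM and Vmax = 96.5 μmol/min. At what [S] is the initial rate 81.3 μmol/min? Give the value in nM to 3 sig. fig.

The required fractional saturation is v/Vmax = 81.3/96.5 = 0.8425.
Then [S]/(Km+[S]) = 0.8425 ⇒ [S] = 0.709 × 0.8425/(1 − 0.8425) = 3.79 nM.

3.79 nM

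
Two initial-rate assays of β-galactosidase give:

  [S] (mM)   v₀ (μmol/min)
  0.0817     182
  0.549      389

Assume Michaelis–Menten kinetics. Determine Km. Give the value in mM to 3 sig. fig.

From v = Vmax[S]/(Km+[S]), each point gives Vmax = v(Km+[S])/[S].
Equating: 182(Km+0.0817)/0.0817 = 389(Km+0.549)/0.549.
2228·Km + 182 = 708.6·Km + 389, so (2228 − 708.6)·Km = 389 − 182.
Km = 207.0/1519 = 0.136 mM; then Vmax = 182(0.136+0.0817)/0.0817 = 486 μmol/min.

0.136 mM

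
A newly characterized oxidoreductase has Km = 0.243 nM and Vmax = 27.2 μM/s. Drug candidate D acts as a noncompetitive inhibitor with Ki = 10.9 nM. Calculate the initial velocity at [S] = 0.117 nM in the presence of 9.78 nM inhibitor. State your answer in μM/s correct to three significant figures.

4.66 μM/s

With α = 1 + [I]/Ki = 1 + 9.78/10.9 = 1.897, the noncompetitive rate law is v = (Vmax/α)·[S] / (Km + [S]).
v = (27.2/1.897)×0.117 / (0.243 + 0.117) = 1.677/0.3600 = 4.66 μM/s.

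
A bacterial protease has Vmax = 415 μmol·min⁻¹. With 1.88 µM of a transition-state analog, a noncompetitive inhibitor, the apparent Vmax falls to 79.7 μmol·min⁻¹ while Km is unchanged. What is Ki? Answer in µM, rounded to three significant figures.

0.447 µM

Noncompetitive: Vmax,app = Vmax/α with α = 1 + [I]/Ki.
α = Vmax/Vmax,app = 415/79.7 = 5.207.
Ki = [I]/(α − 1) = 1.88/4.207 = 0.447 µM.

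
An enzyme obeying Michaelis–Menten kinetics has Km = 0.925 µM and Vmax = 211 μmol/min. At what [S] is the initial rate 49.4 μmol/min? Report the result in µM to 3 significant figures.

Rearranging v = Vmax[S]/(Km+[S]) gives [S] = Km·v/(Vmax − v).
[S] = 0.925 × 49.4 / (211 − 49.4) = 45.70/161.6 = 0.283 µM.

0.283 µM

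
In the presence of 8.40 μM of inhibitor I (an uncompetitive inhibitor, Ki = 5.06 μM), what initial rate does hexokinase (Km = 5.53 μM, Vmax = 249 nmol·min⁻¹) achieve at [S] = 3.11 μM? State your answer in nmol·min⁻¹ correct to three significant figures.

α = 1 + [I]/Ki = 1 + 8.40/5.06 = 2.660.
For an uncompetitive inhibitor, both parameters are divided by α, giving Vmax/α and Km/α: Km,app = 2.08 μM, Vmax,app = 93.6 nmol·min⁻¹.
v = Vmax,app·[S]/(Km,app + [S]) = 93.6 × 3.11/(2.08 + 3.11) = 56.1 nmol·min⁻¹.

56.1 nmol·min⁻¹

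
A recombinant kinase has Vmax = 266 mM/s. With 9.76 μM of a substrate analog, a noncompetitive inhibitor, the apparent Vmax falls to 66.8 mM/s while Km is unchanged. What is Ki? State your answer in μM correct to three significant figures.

3.27 μM

Noncompetitive: Vmax,app = Vmax/α with α = 1 + [I]/Ki.
α = Vmax/Vmax,app = 266/66.8 = 3.982.
Ki = [I]/(α − 1) = 9.76/2.982 = 3.27 μM.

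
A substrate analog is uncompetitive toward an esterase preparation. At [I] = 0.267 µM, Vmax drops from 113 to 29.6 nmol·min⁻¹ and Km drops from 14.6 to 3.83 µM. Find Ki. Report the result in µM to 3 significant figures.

Uncompetitive: Vmax,app = Vmax/α (and Km,app = Km/α) with α = 1 + [I]/Ki.
α = Vmax/Vmax,app = 113/29.6 = 3.818.
Since α = 1 + [I]/Ki, [I]/Ki = 3.818 − 1 = 2.818 and Ki = 0.267/2.818 = 0.0948 µM.

0.0948 µM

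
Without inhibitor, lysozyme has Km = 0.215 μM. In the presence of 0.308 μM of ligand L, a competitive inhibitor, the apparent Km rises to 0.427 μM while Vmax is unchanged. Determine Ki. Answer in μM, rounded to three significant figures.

0.312 μM

Competitive: Km,app = α·Km with α = 1 + [I]/Ki.
α = Km,app/Km = 0.427/0.215 = 1.986.
Since α = 1 + [I]/Ki, [I]/Ki = 1.986 − 1 = 0.9860 and Ki = 0.308/0.9860 = 0.312 μM.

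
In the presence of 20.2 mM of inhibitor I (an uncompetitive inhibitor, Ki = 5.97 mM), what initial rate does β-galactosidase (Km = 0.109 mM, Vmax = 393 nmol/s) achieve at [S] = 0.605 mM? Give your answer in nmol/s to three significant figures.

86.1 nmol/s

α = 1 + [I]/Ki = 1 + 20.2/5.97 = 4.384.
For an uncompetitive inhibitor, both parameters are divided by α, giving Vmax/α and Km/α: Km,app = 0.0249 mM, Vmax,app = 89.7 nmol/s.
v = Vmax,app·[S]/(Km,app + [S]) = 89.7 × 0.605/(0.0249 + 0.605) = 86.1 nmol/s.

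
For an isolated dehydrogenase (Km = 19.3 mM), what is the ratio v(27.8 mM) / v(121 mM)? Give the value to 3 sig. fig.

0.684

The fractional saturations are [S]/(Km+[S]) = 121/140.3 = 0.8624 and 27.8/47.10 = 0.5902.
v₂/v₁ is just their ratio: 0.5902/0.8624 = 0.684.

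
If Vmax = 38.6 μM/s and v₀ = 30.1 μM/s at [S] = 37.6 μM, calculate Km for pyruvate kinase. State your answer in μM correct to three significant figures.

10.6 μM

From v = Vmax[S]/(Km+[S]), Km = [S](Vmax − v)/v.
Km = 37.6 × (38.6 − 30.1) / 30.1 = 319.6/30.1 = 10.6 μM.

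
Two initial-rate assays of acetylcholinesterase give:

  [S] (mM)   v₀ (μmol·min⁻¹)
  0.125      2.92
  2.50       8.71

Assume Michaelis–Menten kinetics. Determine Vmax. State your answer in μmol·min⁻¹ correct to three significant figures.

9.72 μmol·min⁻¹

In reciprocal form, 1/v = (Km/Vmax)·(1/[S]) + 1/Vmax. The two points give (1/[S], 1/v) = (8.000, 0.3425) and (0.4000, 0.1148).
Slope = (0.3425 − 0.1148)/(8.000 − 0.4000) = 0.02995; intercept = 0.3425 − 0.02995×8.000 = 0.1028.
Vmax = 1/intercept = 9.72 μmol·min⁻¹; Km = slope × Vmax = 0.02995 × 9.72 = 0.291 mM.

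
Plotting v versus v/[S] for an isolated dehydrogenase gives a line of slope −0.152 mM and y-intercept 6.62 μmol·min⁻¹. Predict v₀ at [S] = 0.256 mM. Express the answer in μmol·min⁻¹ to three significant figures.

In the Eadie–Hofstee form v = Vmax − Km·(v/[S]), the slope is −Km and the intercept is Vmax, so Km = 0.152 mM and Vmax = 6.62 μmol·min⁻¹.
v = 6.62 × 0.256/(0.152 + 0.256) = 4.15 μmol·min⁻¹.

4.15 μmol·min⁻¹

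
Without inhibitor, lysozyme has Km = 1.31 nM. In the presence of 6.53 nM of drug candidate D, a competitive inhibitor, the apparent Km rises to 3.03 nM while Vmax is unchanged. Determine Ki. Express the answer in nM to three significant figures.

Competitive: Km,app = α·Km with α = 1 + [I]/Ki.
α = Km,app/Km = 3.03/1.31 = 2.313.
Since α = 1 + [I]/Ki, [I]/Ki = 2.313 − 1 = 1.313 and Ki = 6.53/1.313 = 4.97 nM.

4.97 nM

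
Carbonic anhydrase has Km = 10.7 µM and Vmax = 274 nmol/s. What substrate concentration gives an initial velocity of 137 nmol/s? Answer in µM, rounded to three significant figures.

Rearranging v = Vmax[S]/(Km+[S]) gives [S] = Km·v/(Vmax − v).
[S] = 10.7 × 137 / (274 − 137) = 1466/137.0 = 10.7 µM.

10.7 µM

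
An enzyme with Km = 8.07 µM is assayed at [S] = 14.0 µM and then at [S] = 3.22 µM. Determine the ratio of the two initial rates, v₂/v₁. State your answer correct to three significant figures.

0.450

Since Vmax cancels, v₂/v₁ = [S]₂(Km+[S]₁) / [S]₁(Km+[S]₂).
= 3.22×(8.07+14.0) / (14.0×(8.07+3.22)) = 71.07/158.1 = 0.450.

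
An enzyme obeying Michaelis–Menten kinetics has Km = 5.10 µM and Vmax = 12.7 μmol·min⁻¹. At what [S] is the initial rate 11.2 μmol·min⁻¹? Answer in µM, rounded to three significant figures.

38.1 µM

Rearranging v = Vmax[S]/(Km+[S]) gives [S] = Km·v/(Vmax − v).
[S] = 5.10 × 11.2 / (12.7 − 11.2) = 57.12/1.500 = 38.1 µM.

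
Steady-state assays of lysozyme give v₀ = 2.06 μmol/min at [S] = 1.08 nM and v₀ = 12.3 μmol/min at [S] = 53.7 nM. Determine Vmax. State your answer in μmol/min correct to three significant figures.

From v = Vmax[S]/(Km+[S]), each point gives Vmax = v(Km+[S])/[S].
Equating: 2.06(Km+1.08)/1.08 = 12.3(Km+53.7)/53.7.
1.907·Km + 2.06 = 0.2291·Km + 12.3, so (1.907 − 0.2291)·Km = 12.3 − 2.06.
Km = 10.24/1.678 = 6.10 nM; then Vmax = 2.06(6.10+1.08)/1.08 = 13.7 μmol/min.

13.7 μmol/min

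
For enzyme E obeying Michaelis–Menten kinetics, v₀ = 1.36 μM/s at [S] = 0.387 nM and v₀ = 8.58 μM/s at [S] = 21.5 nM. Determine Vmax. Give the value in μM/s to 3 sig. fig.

From v = Vmax[S]/(Km+[S]), each point gives Vmax = v(Km+[S])/[S].
Equating: 1.36(Km+0.387)/0.387 = 8.58(Km+21.5)/21.5.
3.514·Km + 1.36 = 0.3991·Km + 8.58, so (3.514 − 0.3991)·Km = 8.58 − 1.36.
Km = 7.220/3.115 = 2.32 nM; then Vmax = 1.36(2.32+0.387)/0.387 = 9.50 μM/s.

9.50 μM/s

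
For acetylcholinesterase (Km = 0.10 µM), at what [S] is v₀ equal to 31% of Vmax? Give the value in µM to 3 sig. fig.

0.0449 µM

v/Vmax = [S]/(Km+[S]) = 0.31, so [S] = Km·0.31/(1 − 0.31) = 0.10 × 0.4493.
[S] = 0.0449 µM.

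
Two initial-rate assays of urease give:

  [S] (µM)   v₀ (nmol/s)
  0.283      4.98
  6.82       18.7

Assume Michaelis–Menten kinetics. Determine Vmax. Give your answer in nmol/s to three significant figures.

From v = Vmax[S]/(Km+[S]), each point gives Vmax = v(Km+[S])/[S].
Equating: 4.98(Km+0.283)/0.283 = 18.7(Km+6.82)/6.82.
17.60·Km + 4.98 = 2.742·Km + 18.7, so (17.60 − 2.742)·Km = 18.7 − 4.98.
Km = 13.72/14.86 = 0.924 µM; then Vmax = 4.98(0.924+0.283)/0.283 = 21.2 nmol/s.

21.2 nmol/s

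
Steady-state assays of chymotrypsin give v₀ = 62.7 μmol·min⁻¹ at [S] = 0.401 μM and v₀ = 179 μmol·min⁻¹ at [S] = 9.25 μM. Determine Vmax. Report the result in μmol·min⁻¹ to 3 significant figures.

195 μmol·min⁻¹

In reciprocal form, 1/v = (Km/Vmax)·(1/[S]) + 1/Vmax. The two points give (1/[S], 1/v) = (2.494, 0.01595) and (0.1081, 0.005587).
Slope = (0.01595 − 0.005587)/(2.494 − 0.1081) = 0.004344; intercept = 0.01595 − 0.004344×2.494 = 0.005117.
Vmax = 1/intercept = 195 μmol·min⁻¹; Km = slope × Vmax = 0.004344 × 195 = 0.849 μM.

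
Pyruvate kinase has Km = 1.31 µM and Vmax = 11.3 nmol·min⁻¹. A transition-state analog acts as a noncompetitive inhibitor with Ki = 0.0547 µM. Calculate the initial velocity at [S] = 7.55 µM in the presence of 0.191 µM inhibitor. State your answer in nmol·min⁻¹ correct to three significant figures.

α = 1 + [I]/Ki = 1 + 0.191/0.0547 = 4.492.
For a noncompetitive inhibitor, Vmax is reduced to Vmax/α while Km is unchanged: Km,app = 1.31 µM, Vmax,app = 2.52 nmol·min⁻¹.
v = Vmax,app·[S]/(Km,app + [S]) = 2.52 × 7.55/(1.31 + 7.55) = 2.14 nmol·min⁻¹.

2.14 nmol·min⁻¹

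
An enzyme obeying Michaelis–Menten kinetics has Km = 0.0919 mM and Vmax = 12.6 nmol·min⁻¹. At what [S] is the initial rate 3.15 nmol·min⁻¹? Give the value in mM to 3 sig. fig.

0.0306 mM

Rearranging v = Vmax[S]/(Km+[S]) gives [S] = Km·v/(Vmax − v).
[S] = 0.0919 × 3.15 / (12.6 − 3.15) = 0.2895/9.450 = 0.0306 mM.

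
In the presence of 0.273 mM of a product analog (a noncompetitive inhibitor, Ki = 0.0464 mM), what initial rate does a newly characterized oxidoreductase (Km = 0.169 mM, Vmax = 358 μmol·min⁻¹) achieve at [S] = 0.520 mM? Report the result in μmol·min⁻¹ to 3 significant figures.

α = 1 + [I]/Ki = 1 + 0.273/0.0464 = 6.884.
For a noncompetitive inhibitor, Vmax is reduced to Vmax/α while Km is unchanged: Km,app = 0.169 mM, Vmax,app = 52.0 μmol·min⁻¹.
v = Vmax,app·[S]/(Km,app + [S]) = 52.0 × 0.520/(0.169 + 0.520) = 39.3 μmol·min⁻¹.

39.3 μmol·min⁻¹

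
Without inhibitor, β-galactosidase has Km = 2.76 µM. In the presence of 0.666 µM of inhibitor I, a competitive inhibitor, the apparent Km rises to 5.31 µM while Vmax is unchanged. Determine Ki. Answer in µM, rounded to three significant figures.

Competitive: Km,app = α·Km with α = 1 + [I]/Ki.
α = Km,app/Km = 5.31/2.76 = 1.924.
Ki = [I]/(α − 1) = 0.666/0.9239 = 0.721 µM.

0.721 µM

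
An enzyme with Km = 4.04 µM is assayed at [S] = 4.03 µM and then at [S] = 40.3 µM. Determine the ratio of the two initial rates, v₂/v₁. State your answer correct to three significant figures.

1.82

The fractional saturations are [S]/(Km+[S]) = 4.03/8.070 = 0.4994 and 40.3/44.34 = 0.9089.
v₂/v₁ is just their ratio: 0.9089/0.4994 = 1.82.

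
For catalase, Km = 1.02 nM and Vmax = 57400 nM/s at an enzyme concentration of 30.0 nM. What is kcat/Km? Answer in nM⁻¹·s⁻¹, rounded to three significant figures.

kcat = Vmax/[E]total = 57400/30.0 = 1910 s⁻¹.
kcat/Km = 1910/1.02 = 1880 nM⁻¹·s⁻¹.

1880 nM⁻¹·s⁻¹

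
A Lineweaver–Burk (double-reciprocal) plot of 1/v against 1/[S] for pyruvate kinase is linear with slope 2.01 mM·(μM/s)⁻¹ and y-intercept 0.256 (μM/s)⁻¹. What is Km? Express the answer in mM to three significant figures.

y-intercept = 1/Vmax ⇒ Vmax = 3.91 μM/s; slope = Km/Vmax ⇒ Km = slope × Vmax.
Km = 2.01 × 3.91 = 7.85 mM.

7.85 mM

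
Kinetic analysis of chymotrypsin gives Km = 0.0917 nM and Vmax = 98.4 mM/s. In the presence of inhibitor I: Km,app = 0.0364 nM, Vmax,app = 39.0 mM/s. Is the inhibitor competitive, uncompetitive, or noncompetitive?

Both Km and Vmax decrease by the same factor (~2.52-fold) — characteristic of uncompetitive inhibition.

uncompetitive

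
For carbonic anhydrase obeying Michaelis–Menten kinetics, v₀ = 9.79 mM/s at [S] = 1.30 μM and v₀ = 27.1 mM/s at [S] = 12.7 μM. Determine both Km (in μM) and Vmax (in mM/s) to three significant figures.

In reciprocal form, 1/v = (Km/Vmax)·(1/[S]) + 1/Vmax. The two points give (1/[S], 1/v) = (0.7692, 0.1021) and (0.07874, 0.03690).
Slope = (0.1021 − 0.03690)/(0.7692 − 0.07874) = 0.09449; intercept = 0.1021 − 0.09449×0.7692 = 0.02946.
Vmax = 1/intercept = 33.9 mM/s; Km = slope × Vmax = 0.09449 × 33.9 = 3.21 μM.

Km = 3.21 μM; Vmax = 33.9 mM/s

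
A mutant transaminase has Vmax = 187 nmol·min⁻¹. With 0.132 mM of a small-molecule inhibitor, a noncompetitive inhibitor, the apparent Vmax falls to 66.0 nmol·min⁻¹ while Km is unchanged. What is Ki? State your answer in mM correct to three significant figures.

0.0720 mM

Noncompetitive: Vmax,app = Vmax/α with α = 1 + [I]/Ki.
α = Vmax/Vmax,app = 187/66.0 = 2.833.
Ki = [I]/(α − 1) = 0.132/1.833 = 0.0720 mM.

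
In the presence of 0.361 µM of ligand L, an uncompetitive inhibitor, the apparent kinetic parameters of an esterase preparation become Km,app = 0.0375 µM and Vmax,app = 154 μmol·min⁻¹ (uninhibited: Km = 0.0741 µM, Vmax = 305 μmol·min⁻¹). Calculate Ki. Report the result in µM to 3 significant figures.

Uncompetitive: Vmax,app = Vmax/α (and Km,app = Km/α) with α = 1 + [I]/Ki.
α = Vmax/Vmax,app = 305/154 = 1.981.
Since α = 1 + [I]/Ki, [I]/Ki = 1.981 − 1 = 0.9805 and Ki = 0.361/0.9805 = 0.368 µM.

0.368 µM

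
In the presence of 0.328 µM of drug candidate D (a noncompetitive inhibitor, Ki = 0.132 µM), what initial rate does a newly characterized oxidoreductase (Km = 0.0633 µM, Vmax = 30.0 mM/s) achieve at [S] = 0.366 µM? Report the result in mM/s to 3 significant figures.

7.34 mM/s

With α = 1 + [I]/Ki = 1 + 0.328/0.132 = 3.485, the noncompetitive rate law is v = (Vmax/α)·[S] / (Km + [S]).
v = (30.0/3.485)×0.366 / (0.0633 + 0.366) = 3.151/0.4293 = 7.34 mM/s.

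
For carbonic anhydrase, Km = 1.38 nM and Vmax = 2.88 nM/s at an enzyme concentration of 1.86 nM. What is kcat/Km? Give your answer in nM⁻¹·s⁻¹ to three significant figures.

1.12 nM⁻¹·s⁻¹

kcat = Vmax/[E]total = 2.88/1.86 = 1.55 s⁻¹.
kcat/Km = 1.55/1.38 = 1.12 nM⁻¹·s⁻¹.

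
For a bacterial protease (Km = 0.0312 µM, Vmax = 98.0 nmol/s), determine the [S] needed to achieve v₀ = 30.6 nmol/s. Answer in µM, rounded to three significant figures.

0.0142 µM

The required fractional saturation is v/Vmax = 30.6/98.0 = 0.3122.
Then [S]/(Km+[S]) = 0.3122 ⇒ [S] = 0.0312 × 0.3122/(1 − 0.3122) = 0.0142 µM.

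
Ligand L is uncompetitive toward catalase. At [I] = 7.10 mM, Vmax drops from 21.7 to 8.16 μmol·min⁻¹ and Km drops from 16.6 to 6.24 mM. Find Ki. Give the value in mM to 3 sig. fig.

4.28 mM

Uncompetitive: Vmax,app = Vmax/α (and Km,app = Km/α) with α = 1 + [I]/Ki.
α = Vmax/Vmax,app = 21.7/8.16 = 2.659.
Since α = 1 + [I]/Ki, [I]/Ki = 2.659 − 1 = 1.659 and Ki = 7.10/1.659 = 4.28 mM.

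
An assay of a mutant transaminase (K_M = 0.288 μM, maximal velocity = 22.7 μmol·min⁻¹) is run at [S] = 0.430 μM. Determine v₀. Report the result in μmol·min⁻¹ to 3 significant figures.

13.6 μmol·min⁻¹

[S]/(Km+[S]) = 0.430/0.7180 = 0.5989, the fractional saturation.
v = 0.5989 × Vmax = 0.5989 × 22.7 = 13.6 μmol·min⁻¹.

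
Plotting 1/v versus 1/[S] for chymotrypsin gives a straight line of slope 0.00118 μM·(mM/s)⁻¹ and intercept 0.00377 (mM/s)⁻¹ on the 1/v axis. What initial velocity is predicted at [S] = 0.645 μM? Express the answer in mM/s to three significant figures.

179 mM/s

The y-intercept is 1/Vmax, so Vmax = 1/0.00377 = 265 mM/s.
The slope is Km/Vmax, so Km = 0.00118 × 265 = 0.313 μM.
Then v = 265 × 0.645/(0.313 + 0.645) = 179 mM/s.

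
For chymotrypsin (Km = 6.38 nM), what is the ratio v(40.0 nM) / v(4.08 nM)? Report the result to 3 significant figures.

Since Vmax cancels, v₂/v₁ = [S]₂(Km+[S]₁) / [S]₁(Km+[S]₂).
= 40.0×(6.38+4.08) / (4.08×(6.38+40.0)) = 418.4/189.2 = 2.21.

2.21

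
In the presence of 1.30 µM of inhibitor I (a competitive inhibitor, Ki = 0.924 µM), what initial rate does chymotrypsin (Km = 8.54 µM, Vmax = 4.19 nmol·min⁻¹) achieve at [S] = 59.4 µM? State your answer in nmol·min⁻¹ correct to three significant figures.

α = 1 + [I]/Ki = 1 + 1.30/0.924 = 2.407.
For a competitive inhibitor, Vmax is unchanged and the apparent Km becomes α·Km: Km,app = 20.6 µM, Vmax,app = 4.19 nmol·min⁻¹.
v = Vmax,app·[S]/(Km,app + [S]) = 4.19 × 59.4/(20.6 + 59.4) = 3.11 nmol·min⁻¹.

3.11 nmol·min⁻¹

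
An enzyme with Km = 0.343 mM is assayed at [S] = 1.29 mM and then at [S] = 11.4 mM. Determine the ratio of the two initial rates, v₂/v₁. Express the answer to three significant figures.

The fractional saturations are [S]/(Km+[S]) = 1.29/1.633 = 0.7900 and 11.4/11.74 = 0.9708.
v₂/v₁ is just their ratio: 0.9708/0.7900 = 1.23.

1.23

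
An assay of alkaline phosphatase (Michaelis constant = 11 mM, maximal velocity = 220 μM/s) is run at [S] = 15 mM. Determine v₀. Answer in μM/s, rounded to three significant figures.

127 μM/s

[S]/(Km+[S]) = 15/26.00 = 0.5769, the fractional saturation.
v = 0.5769 × Vmax = 0.5769 × 220 = 127 μM/s.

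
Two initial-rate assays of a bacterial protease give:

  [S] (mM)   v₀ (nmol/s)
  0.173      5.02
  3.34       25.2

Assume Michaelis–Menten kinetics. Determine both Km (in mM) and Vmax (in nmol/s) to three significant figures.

From v = Vmax[S]/(Km+[S]), each point gives Vmax = v(Km+[S])/[S].
Equating: 5.02(Km+0.173)/0.173 = 25.2(Km+3.34)/3.34.
29.02·Km + 5.02 = 7.545·Km + 25.2, so (29.02 − 7.545)·Km = 25.2 − 5.02.
Km = 20.18/21.47 = 0.940 mM; then Vmax = 5.02(0.940+0.173)/0.173 = 32.3 nmol/s.

Km = 0.940 mM; Vmax = 32.3 nmol/s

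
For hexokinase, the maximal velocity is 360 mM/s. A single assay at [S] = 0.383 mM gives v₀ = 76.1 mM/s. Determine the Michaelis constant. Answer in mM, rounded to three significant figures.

1.43 mM

From v = Vmax[S]/(Km+[S]), Km = [S](Vmax − v)/v.
Km = 0.383 × (360 − 76.1) / 76.1 = 108.7/76.1 = 1.43 mM.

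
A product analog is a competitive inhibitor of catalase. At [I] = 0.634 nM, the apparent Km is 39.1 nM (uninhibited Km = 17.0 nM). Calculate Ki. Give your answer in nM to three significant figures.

0.488 nM

Competitive: Km,app = α·Km with α = 1 + [I]/Ki.
α = Km,app/Km = 39.1/17.0 = 2.300.
Ki = [I]/(α − 1) = 0.634/1.300 = 0.488 nM.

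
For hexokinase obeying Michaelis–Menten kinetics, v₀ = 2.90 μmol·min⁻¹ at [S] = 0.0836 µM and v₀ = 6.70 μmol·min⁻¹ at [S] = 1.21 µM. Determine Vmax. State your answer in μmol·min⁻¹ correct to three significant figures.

In reciprocal form, 1/v = (Km/Vmax)·(1/[S]) + 1/Vmax. The two points give (1/[S], 1/v) = (11.96, 0.3448) and (0.8264, 0.1493).
Slope = (0.3448 − 0.1493)/(11.96 − 0.8264) = 0.01756; intercept = 0.3448 − 0.01756×11.96 = 0.1347.
Vmax = 1/intercept = 7.42 μmol·min⁻¹; Km = slope × Vmax = 0.01756 × 7.42 = 0.130 µM.

7.42 μmol·min⁻¹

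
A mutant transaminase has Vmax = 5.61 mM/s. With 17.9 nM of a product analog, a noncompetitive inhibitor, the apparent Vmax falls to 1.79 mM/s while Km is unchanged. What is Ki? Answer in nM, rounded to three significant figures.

8.39 nM

Noncompetitive: Vmax,app = Vmax/α with α = 1 + [I]/Ki.
α = Vmax/Vmax,app = 5.61/1.79 = 3.134.
Since α = 1 + [I]/Ki, [I]/Ki = 3.134 − 1 = 2.134 and Ki = 17.9/2.134 = 8.39 nM.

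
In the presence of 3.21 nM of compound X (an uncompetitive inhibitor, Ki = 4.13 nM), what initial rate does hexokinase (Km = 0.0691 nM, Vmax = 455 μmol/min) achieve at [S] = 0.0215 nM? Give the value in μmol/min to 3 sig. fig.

α = 1 + [I]/Ki = 1 + 3.21/4.13 = 1.777.
For an uncompetitive inhibitor, both parameters are divided by α, giving Vmax/α and Km/α: Km,app = 0.0389 nM, Vmax,app = 256 μmol/min.
v = Vmax,app·[S]/(Km,app + [S]) = 256 × 0.0215/(0.0389 + 0.0215) = 91.2 μmol/min.

91.2 μmol/min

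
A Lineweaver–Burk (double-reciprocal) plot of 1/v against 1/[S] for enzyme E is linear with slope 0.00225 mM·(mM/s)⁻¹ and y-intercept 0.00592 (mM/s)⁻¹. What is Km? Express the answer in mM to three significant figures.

y-intercept = 1/Vmax ⇒ Vmax = 169 mM/s; slope = Km/Vmax ⇒ Km = slope × Vmax.
Km = 0.00225 × 169 = 0.380 mM.

0.380 mM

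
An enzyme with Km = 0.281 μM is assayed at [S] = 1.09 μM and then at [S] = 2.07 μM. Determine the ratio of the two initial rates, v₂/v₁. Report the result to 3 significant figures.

1.11

The fractional saturations are [S]/(Km+[S]) = 1.09/1.371 = 0.7950 and 2.07/2.351 = 0.8805.
v₂/v₁ is just their ratio: 0.8805/0.7950 = 1.11.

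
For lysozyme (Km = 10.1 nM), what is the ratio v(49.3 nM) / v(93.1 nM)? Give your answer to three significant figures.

0.920

The fractional saturations are [S]/(Km+[S]) = 93.1/103.2 = 0.9021 and 49.3/59.40 = 0.8300.
v₂/v₁ is just their ratio: 0.8300/0.9021 = 0.920.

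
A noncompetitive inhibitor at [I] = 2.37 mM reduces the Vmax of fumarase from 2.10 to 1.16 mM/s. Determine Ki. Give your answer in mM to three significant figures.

Noncompetitive: Vmax,app = Vmax/α with α = 1 + [I]/Ki.
α = Vmax/Vmax,app = 2.10/1.16 = 1.810.
Ki = [I]/(α − 1) = 2.37/0.8103 = 2.92 mM.

2.92 mM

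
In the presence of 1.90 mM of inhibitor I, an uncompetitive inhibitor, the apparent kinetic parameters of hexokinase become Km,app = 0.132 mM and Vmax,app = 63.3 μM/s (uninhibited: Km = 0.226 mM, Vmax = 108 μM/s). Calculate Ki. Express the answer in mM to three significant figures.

Uncompetitive: Vmax,app = Vmax/α (and Km,app = Km/α) with α = 1 + [I]/Ki.
α = Vmax/Vmax,app = 108/63.3 = 1.706.
Since α = 1 + [I]/Ki, [I]/Ki = 1.706 − 1 = 0.7062 and Ki = 1.90/0.7062 = 2.69 mM.

2.69 mM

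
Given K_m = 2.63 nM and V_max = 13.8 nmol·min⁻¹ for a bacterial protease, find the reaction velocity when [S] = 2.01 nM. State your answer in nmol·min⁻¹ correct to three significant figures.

v = Vmax·[S]/(Km + [S]) = 13.8 × 2.01 / (2.63 + 2.01)
  = 27.74 / 4.640 = 5.98 nmol·min⁻¹.

5.98 nmol·min⁻¹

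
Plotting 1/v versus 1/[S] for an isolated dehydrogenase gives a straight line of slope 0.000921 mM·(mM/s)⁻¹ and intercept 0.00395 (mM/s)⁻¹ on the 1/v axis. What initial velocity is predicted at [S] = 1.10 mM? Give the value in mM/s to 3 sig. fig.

209 mM/s

The y-intercept is 1/Vmax, so Vmax = 1/0.00395 = 253 mM/s.
The slope is Km/Vmax, so Km = 0.000921 × 253 = 0.233 mM.
Then v = 253 × 1.10/(0.233 + 1.10) = 209 mM/s.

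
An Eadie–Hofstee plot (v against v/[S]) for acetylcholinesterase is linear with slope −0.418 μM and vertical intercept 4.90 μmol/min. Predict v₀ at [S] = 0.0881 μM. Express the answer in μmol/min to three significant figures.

In the Eadie–Hofstee form v = Vmax − Km·(v/[S]), the slope is −Km and the intercept is Vmax, so Km = 0.418 μM and Vmax = 4.90 μmol/min.
v = 4.90 × 0.0881/(0.418 + 0.0881) = 0.853 μmol/min.

0.853 μmol/min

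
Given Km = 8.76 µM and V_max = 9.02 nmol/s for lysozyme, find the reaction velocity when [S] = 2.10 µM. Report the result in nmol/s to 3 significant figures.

[S]/(Km+[S]) = 2.10/10.86 = 0.1934, the fractional saturation.
v = 0.1934 × Vmax = 0.1934 × 9.02 = 1.74 nmol/s.

1.74 nmol/s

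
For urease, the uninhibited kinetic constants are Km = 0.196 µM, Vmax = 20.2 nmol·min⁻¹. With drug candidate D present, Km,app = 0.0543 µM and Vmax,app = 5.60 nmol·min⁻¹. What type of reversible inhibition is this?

Both Km and Vmax decrease by the same factor (~3.61-fold) — characteristic of uncompetitive inhibition.

uncompetitive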